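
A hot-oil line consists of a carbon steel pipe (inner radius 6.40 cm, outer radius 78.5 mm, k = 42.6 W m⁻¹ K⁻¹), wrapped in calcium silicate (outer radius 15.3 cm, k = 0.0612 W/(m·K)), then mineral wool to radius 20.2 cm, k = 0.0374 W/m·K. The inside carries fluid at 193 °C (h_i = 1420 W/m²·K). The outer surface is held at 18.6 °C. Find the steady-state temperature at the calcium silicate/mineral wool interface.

Resistance network (inner→outer):
  R'_conv,in = 1/(2πr h) = 1/(2π·0.0640·1420) = 0.001751 m·K/W
  R'_carbon steel = ln(0.0785/0.0640)/(2πk) = 0.2042/(2π·42.6) = 7.630×10^-4 m·K/W
  R'_calcium silicate = ln(0.153/0.0785)/(2πk) = 0.6673/(2π·0.0612) = 1.735 m·K/W
  R'_mineral wool = ln(0.202/0.153)/(2πk) = 0.2778/(2π·0.0374) = 1.182 m·K/W
ΣR = 0.001751 + 7.630×10^-4 + 1.735 + 1.182 = 2.920 m·K/W
Q' = ΔT/ΣR = (193 °C − 18.6 °C)/2.920 = 59.73 W/m
From the inner boundary to the calcium silicate/mineral wool interface, ΣR_partial = 1.738 m·K/W.
T_interface = T_in − Q'·ΣR_partial = 193 °C − (59.73)(1.738) = 89.2 °C

T = 89.2 °C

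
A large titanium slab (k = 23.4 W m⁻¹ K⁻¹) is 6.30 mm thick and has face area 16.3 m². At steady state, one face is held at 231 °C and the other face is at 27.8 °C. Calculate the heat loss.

Q = 12300 kW

Q = kA·ΔT/L = 23.4 × 16.3 × |231 °C − 27.8 °C| / 0.00630 = 1.23×10^7 W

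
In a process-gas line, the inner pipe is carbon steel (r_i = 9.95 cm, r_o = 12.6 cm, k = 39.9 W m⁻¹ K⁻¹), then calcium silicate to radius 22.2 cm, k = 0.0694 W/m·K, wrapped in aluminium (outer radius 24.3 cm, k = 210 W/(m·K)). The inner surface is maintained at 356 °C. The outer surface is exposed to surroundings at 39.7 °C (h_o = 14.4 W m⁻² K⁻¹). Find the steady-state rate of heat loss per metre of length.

Series thermal resistances, inner to outer:
  R'_carbon steel = ln(0.126/0.0995)/(2πk) = 0.2361/(2π·39.9) = 9.419×10^-4 m·K/W
  R'_calcium silicate = ln(0.222/0.126)/(2πk) = 0.5664/(2π·0.0694) = 1.299 m·K/W
  R'_aluminium = ln(0.243/0.222)/(2πk) = 0.09038/(2π·210) = 6.850×10^-5 m·K/W
  R'_conv,out = 1/(2πr h) = 1/(2π·0.243·14.4) = 0.04548 m·K/W
ΣR = 9.419×10^-4 + 1.299 + 6.850×10^-5 + 0.04548 = 1.345 m·K/W
Q' = ΔT/ΣR = (356 °C − 39.7 °C)/1.345 = 235 W/m

Q' = 235 W/m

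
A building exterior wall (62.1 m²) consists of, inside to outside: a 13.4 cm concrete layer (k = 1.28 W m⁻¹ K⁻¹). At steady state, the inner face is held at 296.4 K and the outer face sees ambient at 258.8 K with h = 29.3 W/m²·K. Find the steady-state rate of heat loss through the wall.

Treat each layer as a resistance in series:
  R_concrete = L/(kA) = 0.134/(1.28·62.1) = 0.001686 K/W
  R_conv,out = 1/(hA) = 1/(29.3·62.1) = 5.496×10^-4 K/W
ΣR = 0.001686 + 5.496×10^-4 = 0.002236 K/W
Q = ΔT/ΣR = (296.4 K − 258.8 K)/0.002236 = 16800 W

Q = 16.8 kW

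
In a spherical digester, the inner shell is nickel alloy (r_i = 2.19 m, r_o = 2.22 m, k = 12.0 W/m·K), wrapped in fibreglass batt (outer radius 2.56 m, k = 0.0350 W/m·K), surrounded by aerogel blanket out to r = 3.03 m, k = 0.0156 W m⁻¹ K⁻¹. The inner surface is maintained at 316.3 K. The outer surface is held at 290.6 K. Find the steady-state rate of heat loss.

Q = 57.7 W

Treat each layer as a resistance in series:
  R_nickel alloy = (1/2.19 − 1/2.22)/(4πk) = 0.006171/(4π·12.0) = 4.092×10^-5 K/W
  R_fibreglass batt = (1/2.22 − 1/2.56)/(4πk) = 0.05983/(4π·0.0350) = 0.1360 K/W
  R_aerogel blanket = (1/2.56 − 1/3.03)/(4πk) = 0.06059/(4π·0.0156) = 0.3091 K/W
ΣR = 4.092×10^-5 + 0.1360 + 0.3091 = 0.4451 K/W
Q = ΔT/ΣR = (316.3 K − 290.6 K)/0.4451 = 57.7 W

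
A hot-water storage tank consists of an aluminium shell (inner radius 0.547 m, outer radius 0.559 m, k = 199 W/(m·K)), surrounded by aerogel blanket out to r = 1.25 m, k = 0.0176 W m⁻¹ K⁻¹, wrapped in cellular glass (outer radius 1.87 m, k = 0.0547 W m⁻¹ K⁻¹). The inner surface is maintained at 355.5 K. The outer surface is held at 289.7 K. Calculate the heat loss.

Q = 13.5 W

Treat each layer as a resistance in series:
  R_aluminium = (1/0.547 − 1/0.559)/(4πk) = 0.03924/(4π·199) = 1.569×10^-5 K/W
  R_aerogel blanket = (1/0.559 − 1/1.25)/(4πk) = 0.9889/(4π·0.0176) = 4.471 K/W
  R_cellular glass = (1/1.25 − 1/1.87)/(4πk) = 0.2652/(4π·0.0547) = 0.3859 K/W
ΣR = 1.569×10^-5 + 4.471 + 0.3859 = 4.857 K/W
Q = ΔT/ΣR = (355.5 K − 289.7 K)/4.857 = 13.5 W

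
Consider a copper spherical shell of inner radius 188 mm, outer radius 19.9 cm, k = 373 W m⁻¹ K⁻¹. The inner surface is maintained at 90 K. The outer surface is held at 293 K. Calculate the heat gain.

Q = 4πk·ΔT/(1/r₁ − 1/r₂) = 4π × 373 × 203 / (1/0.188 − 1/0.199) = 3.24×10^6 W

Q = 3240 kW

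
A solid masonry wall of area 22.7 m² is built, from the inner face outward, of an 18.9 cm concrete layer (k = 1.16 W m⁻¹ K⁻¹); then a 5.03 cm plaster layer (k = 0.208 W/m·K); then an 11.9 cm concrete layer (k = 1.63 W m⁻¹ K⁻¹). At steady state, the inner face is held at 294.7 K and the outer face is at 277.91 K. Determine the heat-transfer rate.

Q = 798 W

Treat each layer as a resistance in series:
  R_concrete = L/(kA) = 0.189/(1.16·22.7) = 0.007178 K/W
  R_plaster = L/(kA) = 0.0503/(0.208·22.7) = 0.01065 K/W
  R_concrete = L/(kA) = 0.119/(1.63·22.7) = 0.003216 K/W
ΣR = 0.007178 + 0.01065 + 0.003216 = 0.02104 K/W
Q = ΔT/ΣR = (294.7 K − 277.91 K)/0.02104 = 798 W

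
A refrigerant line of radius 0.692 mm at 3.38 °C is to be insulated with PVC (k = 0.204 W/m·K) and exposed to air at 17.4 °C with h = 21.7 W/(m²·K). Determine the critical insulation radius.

For a cylinder, r_cr = k_ins/h = 0.204/21.7 = 0.00940 m = 0.940 cm

r_cr = 0.940 cm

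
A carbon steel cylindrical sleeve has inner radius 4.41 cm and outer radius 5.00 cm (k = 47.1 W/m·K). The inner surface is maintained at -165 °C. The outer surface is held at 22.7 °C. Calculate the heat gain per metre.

Q' = 2πk·ΔT/ln(r₂/r₁) = 2π × 47.1 × 187.7 / ln(0.0500/0.0441) = 4.42×10^5 W/m

Q' = 442 kW/m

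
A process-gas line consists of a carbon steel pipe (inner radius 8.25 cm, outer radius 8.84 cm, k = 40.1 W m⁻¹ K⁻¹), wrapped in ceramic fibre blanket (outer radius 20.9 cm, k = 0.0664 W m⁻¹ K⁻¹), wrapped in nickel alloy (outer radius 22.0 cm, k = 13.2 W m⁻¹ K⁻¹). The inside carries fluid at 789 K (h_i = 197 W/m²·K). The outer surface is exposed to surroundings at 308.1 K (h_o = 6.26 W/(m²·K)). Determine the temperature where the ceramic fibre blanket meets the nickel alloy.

T = 333.6 K

Resistance network (inner→outer):
  R'_conv,in = 1/(2πr h) = 1/(2π·0.0825·197) = 0.009793 m·K/W
  R'_carbon steel = ln(0.0884/0.0825)/(2πk) = 0.06907/(2π·40.1) = 2.742×10^-4 m·K/W
  R'_ceramic fibre blanket = ln(0.209/0.0884)/(2πk) = 0.8605/(2π·0.0664) = 2.062 m·K/W
  R'_nickel alloy = ln(0.220/0.209)/(2πk) = 0.05129/(2π·13.2) = 6.185×10^-4 m·K/W
  R'_conv,out = 1/(2πr h) = 1/(2π·0.220·6.26) = 0.1156 m·K/W
ΣR = 0.009793 + 2.742×10^-4 + 2.062 + 6.185×10^-4 + 0.1156 = 2.188 m·K/W
Q' = ΔT/ΣR = (789 K − 308.1 K)/2.188 = 219.8 W/m
From the inner boundary to the ceramic fibre blanket/nickel alloy interface, ΣR_partial = 2.072 m·K/W.
T_interface = T_in − Q'·ΣR_partial = 789 K − (219.8)(2.072) = 333.6 K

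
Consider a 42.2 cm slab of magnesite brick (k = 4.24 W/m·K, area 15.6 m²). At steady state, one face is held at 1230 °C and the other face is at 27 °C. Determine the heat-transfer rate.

Q = kA·ΔT/L = 4.24 × 15.6 × |1230 °C − 27 °C| / 0.422 = 1.89×10^5 W

Q = 189 kW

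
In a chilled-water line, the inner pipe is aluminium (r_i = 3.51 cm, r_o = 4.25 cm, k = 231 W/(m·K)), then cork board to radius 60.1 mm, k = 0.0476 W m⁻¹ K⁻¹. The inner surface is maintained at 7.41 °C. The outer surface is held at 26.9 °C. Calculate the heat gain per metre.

Series thermal resistances, inner to outer:
  R'_aluminium = ln(0.0425/0.0351)/(2πk) = 0.1913/(2π·231) = 1.318×10^-4 m·K/W
  R'_cork board = ln(0.0601/0.0425)/(2πk) = 0.3465/(2π·0.0476) = 1.159 m·K/W
ΣR = 1.318×10^-4 + 1.159 = 1.159 m·K/W
Q' = ΔT/ΣR = (7.41 °C − 26.9 °C)/1.159 = -16.8 W/m
(Negative Q' ⇒ heat flows inward; heat gain = 16.8 W/m.)

Q' = 16.8 W/m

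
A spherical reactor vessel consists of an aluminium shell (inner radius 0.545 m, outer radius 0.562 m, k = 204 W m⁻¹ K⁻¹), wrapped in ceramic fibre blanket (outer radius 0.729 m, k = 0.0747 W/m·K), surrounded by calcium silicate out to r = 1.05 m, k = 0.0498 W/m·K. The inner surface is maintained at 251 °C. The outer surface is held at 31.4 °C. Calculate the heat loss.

Q = 199 W

Resistance network (inner→outer):
  R_aluminium = (1/0.545 − 1/0.562)/(4πk) = 0.05550/(4π·204) = 2.165×10^-5 K/W
  R_ceramic fibre blanket = (1/0.562 − 1/0.729)/(4πk) = 0.4076/(4π·0.0747) = 0.4342 K/W
  R_calcium silicate = (1/0.729 − 1/1.05)/(4πk) = 0.4194/(4π·0.0498) = 0.6701 K/W
ΣR = 2.165×10^-5 + 0.4342 + 0.6701 = 1.104 K/W
Q = ΔT/ΣR = (251 °C − 31.4 °C)/1.104 = 199 W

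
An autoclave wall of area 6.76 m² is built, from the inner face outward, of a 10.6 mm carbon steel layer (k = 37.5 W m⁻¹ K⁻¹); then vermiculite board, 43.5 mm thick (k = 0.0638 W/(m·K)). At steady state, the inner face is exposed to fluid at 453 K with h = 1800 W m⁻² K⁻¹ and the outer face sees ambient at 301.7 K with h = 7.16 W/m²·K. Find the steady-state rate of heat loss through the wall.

Q = 1240 W

Series thermal resistances, inner to outer:
  R_conv,in = 1/(hA) = 1/(1800·6.76) = 8.218×10^-5 K/W
  R_carbon steel = L/(kA) = 0.0106/(37.5·6.76) = 4.181×10^-5 K/W
  R_vermiculite board = L/(kA) = 0.0435/(0.0638·6.76) = 0.1009 K/W
  R_conv,out = 1/(hA) = 1/(7.16·6.76) = 0.02066 K/W
ΣR = 8.218×10^-5 + 4.181×10^-5 + 0.1009 + 0.02066 = 0.1217 K/W
Q = ΔT/ΣR = (453 K − 301.7 K)/0.1217 = 1240 W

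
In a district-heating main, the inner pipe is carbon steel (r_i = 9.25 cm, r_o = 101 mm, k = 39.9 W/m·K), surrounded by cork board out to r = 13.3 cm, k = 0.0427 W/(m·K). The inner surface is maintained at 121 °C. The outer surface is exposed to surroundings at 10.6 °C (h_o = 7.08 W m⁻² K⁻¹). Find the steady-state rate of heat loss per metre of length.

Q' = 92.4 W/m

Treat each layer as a resistance in series:
  R'_carbon steel = ln(0.101/0.0925)/(2πk) = 0.08791/(2π·39.9) = 3.507×10^-4 m·K/W
  R'_cork board = ln(0.133/0.101)/(2πk) = 0.2752/(2π·0.0427) = 1.026 m·K/W
  R'_conv,out = 1/(2πr h) = 1/(2π·0.133·7.08) = 0.1690 m·K/W
ΣR = 3.507×10^-4 + 1.026 + 0.1690 = 1.195 m·K/W
Q' = ΔT/ΣR = (121 °C − 10.6 °C)/1.195 = 92.4 W/m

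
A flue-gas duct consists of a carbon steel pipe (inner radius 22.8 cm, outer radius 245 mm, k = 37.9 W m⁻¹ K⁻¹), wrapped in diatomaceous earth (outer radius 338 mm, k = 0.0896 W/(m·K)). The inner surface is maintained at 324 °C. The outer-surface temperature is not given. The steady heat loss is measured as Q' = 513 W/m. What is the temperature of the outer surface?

Sum the resistances:
  R'_carbon steel = ln(0.245/0.228)/(2πk) = 0.07191/(2π·37.9) = 3.020×10^-4 m·K/W
  R'_diatomaceous earth = ln(0.338/0.245)/(2πk) = 0.3218/(2π·0.0896) = 0.5716 m·K/W
ΣR = 0.5719 m·K/W
ΔT = Q'·ΣR = 513 × 0.5719 = 293.4 K
Heat flows outward, so T_out = T_in − ΔT = 324 − 293.4 = 30.6 °C

T_out = 30.6 °C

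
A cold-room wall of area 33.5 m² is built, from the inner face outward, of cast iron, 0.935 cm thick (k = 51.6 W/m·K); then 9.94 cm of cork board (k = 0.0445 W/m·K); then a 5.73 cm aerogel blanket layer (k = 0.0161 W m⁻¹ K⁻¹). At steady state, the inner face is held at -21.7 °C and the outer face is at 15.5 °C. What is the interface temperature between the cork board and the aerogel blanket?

Resistance network (inner→outer):
  R_cast iron = L/(kA) = 0.00935/(51.6·33.5) = 5.409×10^-6 K/W
  R_cork board = L/(kA) = 0.0994/(0.0445·33.5) = 0.06668 K/W
  R_aerogel blanket = L/(kA) = 0.0573/(0.0161·33.5) = 0.1062 K/W
ΣR = 5.409×10^-6 + 0.06668 + 0.1062 = 0.1729 K/W
Q = ΔT/ΣR = (-21.7 °C − 15.5 °C)/0.1729 = -215.2 W
From the inner boundary to the cork board/aerogel blanket interface, ΣR_partial = 0.06669 K/W.
T_interface = T_in − Q·ΣR_partial = -21.7 °C − (-215.2)(0.06669) = -7.35 °C

T = -7.35 °C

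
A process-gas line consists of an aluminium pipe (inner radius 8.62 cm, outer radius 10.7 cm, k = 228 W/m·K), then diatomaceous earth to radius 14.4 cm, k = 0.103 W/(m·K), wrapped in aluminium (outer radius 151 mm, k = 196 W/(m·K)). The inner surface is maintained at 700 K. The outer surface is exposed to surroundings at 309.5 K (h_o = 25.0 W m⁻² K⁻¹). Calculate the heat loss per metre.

Series thermal resistances, inner to outer:
  R'_aluminium = ln(0.107/0.0862)/(2πk) = 0.2162/(2π·228) = 1.509×10^-4 m·K/W
  R'_diatomaceous earth = ln(0.144/0.107)/(2πk) = 0.2970/(2π·0.103) = 0.4589 m·K/W
  R'_aluminium = ln(0.151/0.144)/(2πk) = 0.04747/(2π·196) = 3.854×10^-5 m·K/W
  R'_conv,out = 1/(2πr h) = 1/(2π·0.151·25.0) = 0.04216 m·K/W
ΣR = 1.509×10^-4 + 0.4589 + 3.854×10^-5 + 0.04216 = 0.5012 m·K/W
Q' = ΔT/ΣR = (700 K − 309.5 K)/0.5012 = 779 W/m

Q' = 779 W/m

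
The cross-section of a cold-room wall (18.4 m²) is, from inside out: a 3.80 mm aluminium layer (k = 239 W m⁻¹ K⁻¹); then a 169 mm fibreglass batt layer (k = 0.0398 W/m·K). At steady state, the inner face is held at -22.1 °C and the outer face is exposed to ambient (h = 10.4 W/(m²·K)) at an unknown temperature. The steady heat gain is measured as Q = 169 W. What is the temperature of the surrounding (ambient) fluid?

T_out = 17.8 °C

Sum the resistances:
  R_aluminium = L/(kA) = 0.00380/(239·18.4) = 8.641×10^-7 K/W
  R_fibreglass batt = L/(kA) = 0.169/(0.0398·18.4) = 0.2308 K/W
  R_conv,out = 1/(hA) = 1/(10.4·18.4) = 0.005226 K/W
ΣR = 0.2360 K/W
ΔT = Q·ΣR = 169 × 0.2360 = 39.88 K
Heat flows inward, so T_out = T_in + ΔT = -22.1 + 39.88 = 17.8 °C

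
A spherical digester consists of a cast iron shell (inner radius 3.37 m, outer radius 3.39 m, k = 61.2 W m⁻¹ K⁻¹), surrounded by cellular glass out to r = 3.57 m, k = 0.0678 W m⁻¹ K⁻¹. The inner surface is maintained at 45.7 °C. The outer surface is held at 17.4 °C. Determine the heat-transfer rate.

Series thermal resistances, inner to outer:
  R_cast iron = (1/3.37 − 1/3.39)/(4πk) = 0.001751/(4π·61.2) = 2.276×10^-6 K/W
  R_cellular glass = (1/3.39 − 1/3.57)/(4πk) = 0.01487/(4π·0.0678) = 0.01746 K/W
ΣR = 2.276×10^-6 + 0.01746 = 0.01746 K/W
Q = ΔT/ΣR = (45.7 °C − 17.4 °C)/0.01746 = 1620 W

Q = 1620 W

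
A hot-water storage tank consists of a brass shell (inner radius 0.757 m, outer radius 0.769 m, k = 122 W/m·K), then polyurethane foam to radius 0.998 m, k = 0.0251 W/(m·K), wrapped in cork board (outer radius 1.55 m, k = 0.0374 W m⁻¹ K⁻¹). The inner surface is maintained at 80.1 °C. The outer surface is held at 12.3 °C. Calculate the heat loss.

Series thermal resistances, inner to outer:
  R_brass = (1/0.757 − 1/0.769)/(4πk) = 0.02061/(4π·122) = 1.345×10^-5 K/W
  R_polyurethane foam = (1/0.769 − 1/0.998)/(4πk) = 0.2984/(4π·0.0251) = 0.9460 K/W
  R_cork board = (1/0.998 − 1/1.55)/(4πk) = 0.3568/(4π·0.0374) = 0.7593 K/W
ΣR = 1.345×10^-5 + 0.9460 + 0.7593 = 1.705 K/W
Q = ΔT/ΣR = (80.1 °C − 12.3 °C)/1.705 = 39.8 W

Q = 39.8 W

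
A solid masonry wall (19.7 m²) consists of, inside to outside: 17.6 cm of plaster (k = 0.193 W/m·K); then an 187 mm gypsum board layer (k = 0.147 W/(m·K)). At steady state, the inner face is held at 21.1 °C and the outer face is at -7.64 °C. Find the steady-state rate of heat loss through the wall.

Q = 259 W

Resistance network (inner→outer):
  R_plaster = L/(kA) = 0.176/(0.193·19.7) = 0.04629 K/W
  R_gypsum board = L/(kA) = 0.187/(0.147·19.7) = 0.06457 K/W
ΣR = 0.04629 + 0.06457 = 0.1109 K/W
Q = ΔT/ΣR = (21.1 °C − -7.64 °C)/0.1109 = 259 W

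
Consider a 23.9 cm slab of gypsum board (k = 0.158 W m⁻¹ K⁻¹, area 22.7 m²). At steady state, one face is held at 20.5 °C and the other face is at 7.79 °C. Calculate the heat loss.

Q = kA·ΔT/L = 0.158 × 22.7 × |20.5 °C − 7.79 °C| / 0.239 = 191 W

Q = 191 W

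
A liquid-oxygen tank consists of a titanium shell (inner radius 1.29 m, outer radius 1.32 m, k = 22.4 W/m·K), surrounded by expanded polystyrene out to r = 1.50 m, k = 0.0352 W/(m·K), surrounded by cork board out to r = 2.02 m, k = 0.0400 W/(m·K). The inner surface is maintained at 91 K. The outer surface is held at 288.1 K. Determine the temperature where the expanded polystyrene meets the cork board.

Resistance network (inner→outer):
  R_titanium = (1/1.29 − 1/1.32)/(4πk) = 0.01762/(4π·22.4) = 6.259×10^-5 K/W
  R_expanded polystyrene = (1/1.32 − 1/1.50)/(4πk) = 0.09091/(4π·0.0352) = 0.2055 K/W
  R_cork board = (1/1.50 − 1/2.02)/(4πk) = 0.1716/(4π·0.0400) = 0.3414 K/W
ΣR = 6.259×10^-5 + 0.2055 + 0.3414 = 0.5470 K/W
Q = ΔT/ΣR = (91 K − 288.1 K)/0.5470 = -360.3 W
From the inner boundary to the expanded polystyrene/cork board interface, ΣR_partial = 0.2056 K/W.
T_interface = T_in − Q·ΣR_partial = 91 K − (-360.3)(0.2056) = 165 K

T = 165 K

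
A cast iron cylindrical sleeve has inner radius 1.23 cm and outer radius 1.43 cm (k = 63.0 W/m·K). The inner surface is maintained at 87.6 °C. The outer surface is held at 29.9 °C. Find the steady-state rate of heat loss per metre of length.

Q' = 152 kW/m

Q' = 2πk·ΔT/ln(r₂/r₁) = 2π × 63.0 × 57.7 / ln(0.0143/0.0123) = 1.52×10^5 W/m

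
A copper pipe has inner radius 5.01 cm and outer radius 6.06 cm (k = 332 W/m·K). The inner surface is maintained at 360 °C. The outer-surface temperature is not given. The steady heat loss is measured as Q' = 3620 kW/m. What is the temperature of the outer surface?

T_out = 29.8 °C

Sum the resistances:
  R'_copper = ln(0.0606/0.0501)/(2πk) = 0.1903/(2π·332) = 9.121×10^-5 m·K/W
ΣR = 9.121×10^-5 m·K/W
ΔT = Q'·ΣR = 3.62×10^6 × 9.121×10^-5 = 330.2 K
Heat flows outward, so T_out = T_in − ΔT = 360 − 330.2 = 29.8 °C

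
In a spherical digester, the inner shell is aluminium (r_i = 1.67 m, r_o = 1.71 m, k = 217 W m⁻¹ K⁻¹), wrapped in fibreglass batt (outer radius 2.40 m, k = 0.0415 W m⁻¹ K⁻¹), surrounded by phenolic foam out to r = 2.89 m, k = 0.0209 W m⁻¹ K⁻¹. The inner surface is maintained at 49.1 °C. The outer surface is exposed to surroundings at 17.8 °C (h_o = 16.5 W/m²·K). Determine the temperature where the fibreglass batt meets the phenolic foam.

Treat each layer as a resistance in series:
  R_aluminium = (1/1.67 − 1/1.71)/(4πk) = 0.01401/(4π·217) = 5.137×10^-6 K/W
  R_fibreglass batt = (1/1.71 − 1/2.40)/(4πk) = 0.1681/(4π·0.0415) = 0.3224 K/W
  R_phenolic foam = (1/2.40 − 1/2.89)/(4πk) = 0.07065/(4π·0.0209) = 0.2690 K/W
  R_conv,out = 1/(4πr²h) = 1/(4π·2.89²·16.5) = 5.774×10^-4 K/W
ΣR = 5.137×10^-6 + 0.3224 + 0.2690 + 5.774×10^-4 = 0.5920 K/W
Q = ΔT/ΣR = (49.1 °C − 17.8 °C)/0.5920 = 52.87 W
From the inner boundary to the fibreglass batt/phenolic foam interface, ΣR_partial = 0.3224 K/W.
T_interface = T_in − Q·ΣR_partial = 49.1 °C − (52.87)(0.3224) = 32.1 °C

T = 32.1 °C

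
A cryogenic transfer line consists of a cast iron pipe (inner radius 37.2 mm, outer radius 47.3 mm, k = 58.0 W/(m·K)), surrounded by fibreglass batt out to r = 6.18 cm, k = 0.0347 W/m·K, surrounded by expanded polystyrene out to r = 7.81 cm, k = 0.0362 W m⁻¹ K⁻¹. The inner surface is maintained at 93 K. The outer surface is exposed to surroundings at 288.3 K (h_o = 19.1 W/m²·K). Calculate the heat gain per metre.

Q' = 82.7 W/m

Resistance network (inner→outer):
  R'_cast iron = ln(0.0473/0.0372)/(2πk) = 0.2402/(2π·58.0) = 6.591×10^-4 m·K/W
  R'_fibreglass batt = ln(0.0618/0.0473)/(2πk) = 0.2674/(2π·0.0347) = 1.226 m·K/W
  R'_expanded polystyrene = ln(0.0781/0.0618)/(2πk) = 0.2341/(2π·0.0362) = 1.029 m·K/W
  R'_conv,out = 1/(2πr h) = 1/(2π·0.0781·19.1) = 0.1067 m·K/W
ΣR = 6.591×10^-4 + 1.226 + 1.029 + 0.1067 = 2.362 m·K/W
Q' = ΔT/ΣR = (93 K − 288.3 K)/2.362 = -82.7 W/m
(Negative Q' ⇒ heat flows inward; heat gain = 82.7 W/m.)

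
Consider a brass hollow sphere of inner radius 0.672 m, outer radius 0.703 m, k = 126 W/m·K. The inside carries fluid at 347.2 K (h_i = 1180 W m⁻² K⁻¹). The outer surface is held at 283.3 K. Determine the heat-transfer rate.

Q = 335 kW

Treat each layer as a resistance in series:
  R_conv,in = 1/(4πr²h) = 1/(4π·0.672²·1180) = 1.493×10^-4 K/W
  R_brass = (1/0.672 − 1/0.703)/(4πk) = 0.06562/(4π·126) = 4.144×10^-5 K/W
ΣR = 1.493×10^-4 + 4.144×10^-5 = 1.907×10^-4 K/W
Q = ΔT/ΣR = (347.2 K − 283.3 K)/1.907×10^-4 = 3.35×10^5 W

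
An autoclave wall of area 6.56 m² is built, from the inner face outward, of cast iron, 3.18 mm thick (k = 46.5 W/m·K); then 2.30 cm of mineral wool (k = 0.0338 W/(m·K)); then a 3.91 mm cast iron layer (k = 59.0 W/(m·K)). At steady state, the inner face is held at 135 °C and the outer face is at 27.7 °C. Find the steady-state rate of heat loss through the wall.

Q = 1030 W

Treat each layer as a resistance in series:
  R_cast iron = L/(kA) = 0.00318/(46.5·6.56) = 1.042×10^-5 K/W
  R_mineral wool = L/(kA) = 0.0230/(0.0338·6.56) = 0.1037 K/W
  R_cast iron = L/(kA) = 0.00391/(59.0·6.56) = 1.010×10^-5 K/W
ΣR = 1.042×10^-5 + 0.1037 + 1.010×10^-5 = 0.1037 K/W
Q = ΔT/ΣR = (135 °C − 27.7 °C)/0.1037 = 1030 W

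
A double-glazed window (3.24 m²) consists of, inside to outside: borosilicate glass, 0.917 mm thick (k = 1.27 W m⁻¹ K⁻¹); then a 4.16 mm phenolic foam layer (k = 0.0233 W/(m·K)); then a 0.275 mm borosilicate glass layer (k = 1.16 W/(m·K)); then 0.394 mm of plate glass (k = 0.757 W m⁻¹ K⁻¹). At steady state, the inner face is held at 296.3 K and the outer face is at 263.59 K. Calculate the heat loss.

Series thermal resistances, inner to outer:
  R_borosilicate glass = L/(kA) = 9.17×10^-4/(1.27·3.24) = 2.229×10^-4 K/W
  R_phenolic foam = L/(kA) = 0.00416/(0.0233·3.24) = 0.05511 K/W
  R_borosilicate glass = L/(kA) = 2.75×10^-4/(1.16·3.24) = 7.317×10^-5 K/W
  R_plate glass = L/(kA) = 3.94×10^-4/(0.757·3.24) = 1.606×10^-4 K/W
ΣR = 2.229×10^-4 + 0.05511 + 7.317×10^-5 + 1.606×10^-4 = 0.05557 K/W
Q = ΔT/ΣR = (296.3 K − 263.59 K)/0.05557 = 589 W

Q = 589 W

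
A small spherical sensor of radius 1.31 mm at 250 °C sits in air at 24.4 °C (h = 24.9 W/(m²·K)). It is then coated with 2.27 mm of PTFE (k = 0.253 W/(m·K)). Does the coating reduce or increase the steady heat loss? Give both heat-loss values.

increases: 0.121 → 0.562 W

Critical radius for a sphere: r_cr = 2k/h = 0.0203 m = 2.03 cm.
Outer radius after coating: r₂ = 0.00131 + 0.00227 = 0.00358 m.
Since r₁ < r_cr and r₂ ≤ r_cr, the coating moves toward the maximum at r_cr — heat loss rises.
Bare: R = 1/(4πr₁²h) = 1862 K/W; Q = 225.6/1862 = 0.121 W.
Coated: R = R_cond + R_conv = 401.6 K/W; Q = 225.6/401.6 = 0.562 W.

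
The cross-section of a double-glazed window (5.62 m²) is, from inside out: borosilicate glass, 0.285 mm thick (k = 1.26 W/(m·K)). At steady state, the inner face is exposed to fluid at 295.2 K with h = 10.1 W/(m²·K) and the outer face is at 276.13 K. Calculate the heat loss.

Q = 1080 W

Series thermal resistances, inner to outer:
  R_conv,in = 1/(hA) = 1/(10.1·5.62) = 0.01762 K/W
  R_borosilicate glass = L/(kA) = 2.85×10^-4/(1.26·5.62) = 4.025×10^-5 K/W
ΣR = 0.01762 + 4.025×10^-5 = 0.01766 K/W
Q = ΔT/ΣR = (295.2 K − 276.13 K)/0.01766 = 1080 W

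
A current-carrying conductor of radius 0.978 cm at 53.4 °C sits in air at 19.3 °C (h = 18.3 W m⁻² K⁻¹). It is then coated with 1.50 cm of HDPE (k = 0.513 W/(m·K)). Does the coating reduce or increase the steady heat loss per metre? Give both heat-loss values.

Critical radius for a cylinder: r_cr = k/h = 0.0280 m = 2.80 cm.
Outer radius after coating: r₂ = 0.00978 + 0.0150 = 0.02478 m.
Since r₁ < r_cr and r₂ ≤ r_cr, the coating moves toward the maximum at r_cr — heat loss rises.
Bare: R = 1/(2πr₁h) = 0.8893 m·K/W; Q = 34.1/0.8893 = 38.3 W/m.
Coated: R = R_cond + R_conv = 0.6394 m·K/W; Q = 34.1/0.6394 = 53.3 W/m.

increases: 38.3 → 53.3 W/m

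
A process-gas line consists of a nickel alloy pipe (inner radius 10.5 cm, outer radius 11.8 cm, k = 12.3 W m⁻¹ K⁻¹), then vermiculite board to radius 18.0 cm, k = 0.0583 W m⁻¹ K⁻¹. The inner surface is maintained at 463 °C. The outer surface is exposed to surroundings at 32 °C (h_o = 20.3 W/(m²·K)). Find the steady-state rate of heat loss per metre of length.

Q' = 360 W/m

Resistance network (inner→outer):
  R'_nickel alloy = ln(0.118/0.105)/(2πk) = 0.1167/(2π·12.3) = 0.001510 m·K/W
  R'_vermiculite board = ln(0.180/0.118)/(2πk) = 0.4223/(2π·0.0583) = 1.153 m·K/W
  R'_conv,out = 1/(2πr h) = 1/(2π·0.180·20.3) = 0.04356 m·K/W
ΣR = 0.001510 + 1.153 + 0.04356 = 1.198 m·K/W
Q' = ΔT/ΣR = (463 °C − 32 °C)/1.198 = 360 W/m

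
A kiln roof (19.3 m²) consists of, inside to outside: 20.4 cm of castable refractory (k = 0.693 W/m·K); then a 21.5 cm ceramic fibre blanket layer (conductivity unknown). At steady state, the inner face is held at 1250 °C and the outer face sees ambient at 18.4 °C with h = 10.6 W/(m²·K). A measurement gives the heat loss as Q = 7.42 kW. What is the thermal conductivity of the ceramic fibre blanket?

ΣR = ΔT/Q = |1250 − 18.4|/7420 = 0.1660 K/W
Known resistances:
  R_castable refractory = L/(kA) = 0.204/(0.693·19.3) = 0.01525 K/W
  R_conv,out = 1/(hA) = 1/(10.6·19.3) = 0.004888 K/W
R_ceramic fibre blanket = ΣR − ΣR_known = 0.1660 − 0.02014 = 0.1459 K/W
L/(kA) = 0.1459 ⇒ k = 0.215/(0.1459·19.3) = 0.0764 W/m·K

k = 0.0764 W/m·K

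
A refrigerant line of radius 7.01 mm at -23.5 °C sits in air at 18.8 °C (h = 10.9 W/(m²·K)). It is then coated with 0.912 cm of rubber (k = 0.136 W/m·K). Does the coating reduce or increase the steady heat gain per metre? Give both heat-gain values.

Critical radius for a cylinder: r_cr = k/h = 0.0125 m = 1.25 cm.
Outer radius after coating: r₂ = 0.00701 + 0.00912 = 0.01613 m.
r₁ < r_cr < r₂: heat gain rises to a maximum at r_cr then falls. Whether the coating helps depends on whether Q(r₂) has dropped back below Q(r₁).
Bare: R = 1/(2πr₁h) = 2.083 m·K/W; Q = 42.3/2.083 = 20.3 W/m.
Coated: R = R_cond + R_conv = 1.880 m·K/W; Q = 42.3/1.880 = 22.5 W/m.

increases: 20.3 → 22.5 W/m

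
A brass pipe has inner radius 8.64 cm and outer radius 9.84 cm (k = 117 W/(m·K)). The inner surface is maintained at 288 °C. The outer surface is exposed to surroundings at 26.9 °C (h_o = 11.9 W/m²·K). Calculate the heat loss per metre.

Q' = 1920 W/m

Treat each layer as a resistance in series:
  R'_brass = ln(0.0984/0.0864)/(2πk) = 0.1301/(2π·117) = 1.769×10^-4 m·K/W
  R'_conv,out = 1/(2πr h) = 1/(2π·0.0984·11.9) = 0.1359 m·K/W
ΣR = 1.769×10^-4 + 0.1359 = 0.1361 m·K/W
Q' = ΔT/ΣR = (288 °C − 26.9 °C)/0.1361 = 1920 W/m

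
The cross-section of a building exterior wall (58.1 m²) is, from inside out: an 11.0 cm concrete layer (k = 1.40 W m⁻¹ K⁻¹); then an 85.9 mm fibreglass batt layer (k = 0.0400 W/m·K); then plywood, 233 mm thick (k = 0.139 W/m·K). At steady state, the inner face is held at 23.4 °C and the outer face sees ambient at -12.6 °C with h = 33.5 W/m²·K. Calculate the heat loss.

Q = 532 W

Treat each layer as a resistance in series:
  R_concrete = L/(kA) = 0.110/(1.40·58.1) = 0.001352 K/W
  R_fibreglass batt = L/(kA) = 0.0859/(0.0400·58.1) = 0.03696 K/W
  R_plywood = L/(kA) = 0.233/(0.139·58.1) = 0.02885 K/W
  R_conv,out = 1/(hA) = 1/(33.5·58.1) = 5.138×10^-4 K/W
ΣR = 0.001352 + 0.03696 + 0.02885 + 5.138×10^-4 = 0.06768 K/W
Q = ΔT/ΣR = (23.4 °C − -12.6 °C)/0.06768 = 532 W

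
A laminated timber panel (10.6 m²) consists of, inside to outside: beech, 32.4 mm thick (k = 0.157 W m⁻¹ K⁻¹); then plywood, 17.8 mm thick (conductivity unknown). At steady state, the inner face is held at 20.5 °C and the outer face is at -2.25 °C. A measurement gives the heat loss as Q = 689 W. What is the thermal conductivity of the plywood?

ΣR = ΔT/Q = |20.5 − -2.25|/689 = 0.03302 K/W
Known resistances:
  R_beech = L/(kA) = 0.0324/(0.157·10.6) = 0.01947 K/W
R_plywood = ΣR − ΣR_known = 0.03302 − 0.01947 = 0.01355 K/W
L/(kA) = 0.01355 ⇒ k = 0.0178/(0.01355·10.6) = 0.124 W/m·K

k = 0.124 W/m·K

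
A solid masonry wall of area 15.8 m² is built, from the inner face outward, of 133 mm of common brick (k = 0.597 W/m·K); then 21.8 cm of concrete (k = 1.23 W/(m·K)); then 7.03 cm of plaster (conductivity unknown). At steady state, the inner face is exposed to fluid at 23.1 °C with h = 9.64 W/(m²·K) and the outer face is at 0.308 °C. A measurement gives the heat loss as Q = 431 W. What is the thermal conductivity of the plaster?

ΣR = ΔT/Q = |23.1 − 0.308|/431 = 0.05288 K/W
Known resistances:
  R_conv,in = 1/(hA) = 1/(9.64·15.8) = 0.006565 K/W
  R_common brick = L/(kA) = 0.133/(0.597·15.8) = 0.01410 K/W
  R_concrete = L/(kA) = 0.218/(1.23·15.8) = 0.01122 K/W
R_plaster = ΣR − ΣR_known = 0.05288 − 0.03188 = 0.02100 K/W
L/(kA) = 0.02100 ⇒ k = 0.0703/(0.02100·15.8) = 0.212 W/m·K

k = 0.212 W/m·K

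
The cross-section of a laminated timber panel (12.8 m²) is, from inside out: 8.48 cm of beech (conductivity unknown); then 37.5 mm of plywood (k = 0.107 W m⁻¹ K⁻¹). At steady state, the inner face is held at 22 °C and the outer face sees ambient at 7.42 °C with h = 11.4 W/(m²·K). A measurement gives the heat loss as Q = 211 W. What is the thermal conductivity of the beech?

k = 0.190 W/m·K

ΣR = ΔT/Q = |22 − 7.42|/211 = 0.06910 K/W
Known resistances:
  R_plywood = L/(kA) = 0.0375/(0.107·12.8) = 0.02738 K/W
  R_conv,out = 1/(hA) = 1/(11.4·12.8) = 0.006853 K/W
R_beech = ΣR − ΣR_known = 0.06910 − 0.03423 = 0.03487 K/W
L/(kA) = 0.03487 ⇒ k = 0.0848/(0.03487·12.8) = 0.190 W/m·K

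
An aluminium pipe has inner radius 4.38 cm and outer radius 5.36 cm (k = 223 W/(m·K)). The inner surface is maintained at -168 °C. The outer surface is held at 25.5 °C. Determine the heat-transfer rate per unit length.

Q' = 2πk·ΔT/ln(r₂/r₁) = 2π × 223 × 193.5 / ln(0.0536/0.0438) = 1.34×10^6 W/m

Q' = 1340 kW/m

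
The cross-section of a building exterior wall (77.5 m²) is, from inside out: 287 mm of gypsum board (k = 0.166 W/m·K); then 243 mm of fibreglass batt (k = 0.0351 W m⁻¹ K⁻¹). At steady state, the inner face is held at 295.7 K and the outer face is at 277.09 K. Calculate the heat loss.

Q = 167 W

Series thermal resistances, inner to outer:
  R_gypsum board = L/(kA) = 0.287/(0.166·77.5) = 0.02231 K/W
  R_fibreglass batt = L/(kA) = 0.243/(0.0351·77.5) = 0.08933 K/W
ΣR = 0.02231 + 0.08933 = 0.1116 K/W
Q = ΔT/ΣR = (295.7 K − 277.09 K)/0.1116 = 167 W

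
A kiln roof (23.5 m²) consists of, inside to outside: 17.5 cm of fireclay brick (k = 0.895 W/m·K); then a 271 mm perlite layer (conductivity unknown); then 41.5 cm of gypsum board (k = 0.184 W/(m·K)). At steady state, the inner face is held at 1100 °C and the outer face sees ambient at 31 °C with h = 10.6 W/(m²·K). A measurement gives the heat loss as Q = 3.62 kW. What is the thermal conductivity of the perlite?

ΣR = ΔT/Q = |1100 − 31|/3620 = 0.2953 K/W
Known resistances:
  R_fireclay brick = L/(kA) = 0.175/(0.895·23.5) = 0.008320 K/W
  R_gypsum board = L/(kA) = 0.415/(0.184·23.5) = 0.09598 K/W
  R_conv,out = 1/(hA) = 1/(10.6·23.5) = 0.004014 K/W
R_perlite = ΣR − ΣR_known = 0.2953 − 0.1083 = 0.1870 K/W
L/(kA) = 0.1870 ⇒ k = 0.271/(0.1870·23.5) = 0.0617 W/m·K

k = 0.0617 W/m·K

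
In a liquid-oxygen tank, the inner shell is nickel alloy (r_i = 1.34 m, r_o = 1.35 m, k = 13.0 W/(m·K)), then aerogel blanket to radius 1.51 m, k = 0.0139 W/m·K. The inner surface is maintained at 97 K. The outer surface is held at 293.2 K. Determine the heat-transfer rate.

Series thermal resistances, inner to outer:
  R_nickel alloy = (1/1.34 − 1/1.35)/(4πk) = 0.005528/(4π·13.0) = 3.384×10^-5 K/W
  R_aerogel blanket = (1/1.35 − 1/1.51)/(4πk) = 0.07849/(4π·0.0139) = 0.4493 K/W
ΣR = 3.384×10^-5 + 0.4493 = 0.4493 K/W
Q = ΔT/ΣR = (97 K − 293.2 K)/0.4493 = -437 W
(Negative Q ⇒ heat flows inward; heat gain = 437 W.)

Q = 437 W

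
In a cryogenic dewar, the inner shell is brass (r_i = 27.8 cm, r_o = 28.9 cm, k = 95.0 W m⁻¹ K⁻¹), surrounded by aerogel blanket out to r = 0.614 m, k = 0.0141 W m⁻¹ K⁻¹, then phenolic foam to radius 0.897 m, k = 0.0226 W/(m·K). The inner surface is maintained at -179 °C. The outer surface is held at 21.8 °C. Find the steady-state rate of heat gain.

Q = 16.5 W

Resistance network (inner→outer):
  R_brass = (1/0.278 − 1/0.289)/(4πk) = 0.1369/(4π·95.0) = 1.147×10^-4 K/W
  R_aerogel blanket = (1/0.289 − 1/0.614)/(4πk) = 1.832/(4π·0.0141) = 10.34 K/W
  R_phenolic foam = (1/0.614 − 1/0.897)/(4πk) = 0.5138/(4π·0.0226) = 1.809 K/W
ΣR = 1.147×10^-4 + 10.34 + 1.809 = 12.15 K/W
Q = ΔT/ΣR = (-179 °C − 21.8 °C)/12.15 = -16.5 W
(Negative Q ⇒ heat flows inward; heat gain = 16.5 W.)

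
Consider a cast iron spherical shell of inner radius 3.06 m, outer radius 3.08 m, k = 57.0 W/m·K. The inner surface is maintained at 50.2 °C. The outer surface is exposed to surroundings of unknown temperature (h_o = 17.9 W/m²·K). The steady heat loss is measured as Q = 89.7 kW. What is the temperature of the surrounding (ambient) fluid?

T_out = 7.90 °C

Series resistances:
  R_cast iron = (1/3.06 − 1/3.08)/(4πk) = 0.002122/(4π·57.0) = 2.963×10^-6 K/W
  R_conv,out = 1/(4πr²h) = 1/(4π·3.08²·17.9) = 4.686×10^-4 K/W
ΣR = 4.716×10^-4 K/W
ΔT = Q·ΣR = 89700 × 4.716×10^-4 = 42.30 K
Heat flows outward, so T_out = T_in − ΔT = 50.2 − 42.30 = 7.90 °C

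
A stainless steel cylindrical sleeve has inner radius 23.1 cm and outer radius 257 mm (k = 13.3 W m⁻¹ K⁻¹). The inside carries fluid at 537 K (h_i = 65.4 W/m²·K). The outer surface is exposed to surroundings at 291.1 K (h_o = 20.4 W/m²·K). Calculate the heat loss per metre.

Q' = 5.83 kW/m

Series thermal resistances, inner to outer:
  R'_conv,in = 1/(2πr h) = 1/(2π·0.231·65.4) = 0.01053 m·K/W
  R'_stainless steel = ln(0.257/0.231)/(2πk) = 0.1067/(2π·13.3) = 0.001276 m·K/W
  R'_conv,out = 1/(2πr h) = 1/(2π·0.257·20.4) = 0.03036 m·K/W
ΣR = 0.01053 + 0.001276 + 0.03036 = 0.04217 m·K/W
Q' = ΔT/ΣR = (537 K − 291.1 K)/0.04217 = 5830 W/m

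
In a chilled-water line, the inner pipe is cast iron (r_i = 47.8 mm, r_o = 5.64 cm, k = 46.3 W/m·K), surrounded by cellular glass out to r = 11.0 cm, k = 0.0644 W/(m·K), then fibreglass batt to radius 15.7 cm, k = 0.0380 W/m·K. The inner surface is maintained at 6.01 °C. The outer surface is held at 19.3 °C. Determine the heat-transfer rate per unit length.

Q' = 4.23 W/m

Treat each layer as a resistance in series:
  R'_cast iron = ln(0.0564/0.0478)/(2πk) = 0.1654/(2π·46.3) = 5.687×10^-4 m·K/W
  R'_cellular glass = ln(0.110/0.0564)/(2πk) = 0.6680/(2π·0.0644) = 1.651 m·K/W
  R'_fibreglass batt = ln(0.157/0.110)/(2πk) = 0.3558/(2π·0.0380) = 1.490 m·K/W
ΣR = 5.687×10^-4 + 1.651 + 1.490 = 3.142 m·K/W
Q' = ΔT/ΣR = (6.01 °C − 19.3 °C)/3.142 = -4.23 W/m
(Negative Q' ⇒ heat flows inward; heat gain = 4.23 W/m.)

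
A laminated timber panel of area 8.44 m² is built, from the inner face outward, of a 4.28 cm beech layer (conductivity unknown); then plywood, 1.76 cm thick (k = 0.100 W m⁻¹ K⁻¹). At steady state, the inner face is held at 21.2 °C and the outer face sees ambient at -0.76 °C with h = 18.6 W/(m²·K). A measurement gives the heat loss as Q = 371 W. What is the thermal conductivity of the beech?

k = 0.159 W/m·K

ΣR = ΔT/Q = |21.2 − -0.76|/371 = 0.05919 K/W
Known resistances:
  R_plywood = L/(kA) = 0.0176/(0.100·8.44) = 0.02085 K/W
  R_conv,out = 1/(hA) = 1/(18.6·8.44) = 0.006370 K/W
R_beech = ΣR − ΣR_known = 0.05919 − 0.02722 = 0.03197 K/W
L/(kA) = 0.03197 ⇒ k = 0.0428/(0.03197·8.44) = 0.159 W/m·K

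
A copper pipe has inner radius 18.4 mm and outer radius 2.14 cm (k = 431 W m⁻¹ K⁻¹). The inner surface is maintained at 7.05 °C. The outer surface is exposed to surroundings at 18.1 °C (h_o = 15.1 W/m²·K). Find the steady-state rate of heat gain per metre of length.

Series thermal resistances, inner to outer:
  R'_copper = ln(0.0214/0.0184)/(2πk) = 0.1510/(2π·431) = 5.577×10^-5 m·K/W
  R'_conv,out = 1/(2πr h) = 1/(2π·0.0214·15.1) = 0.4925 m·K/W
ΣR = 5.577×10^-5 + 0.4925 = 0.4926 m·K/W
Q' = ΔT/ΣR = (7.05 °C − 18.1 °C)/0.4926 = -22.4 W/m
(Negative Q' ⇒ heat flows inward; heat gain = 22.4 W/m.)

Q' = 22.4 W/m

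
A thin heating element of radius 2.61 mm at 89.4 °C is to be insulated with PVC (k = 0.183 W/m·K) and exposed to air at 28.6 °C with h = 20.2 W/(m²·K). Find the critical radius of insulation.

For a cylinder, r_cr = k_ins/h = 0.183/20.2 = 0.00906 m = 0.906 cm

r_cr = 0.906 cm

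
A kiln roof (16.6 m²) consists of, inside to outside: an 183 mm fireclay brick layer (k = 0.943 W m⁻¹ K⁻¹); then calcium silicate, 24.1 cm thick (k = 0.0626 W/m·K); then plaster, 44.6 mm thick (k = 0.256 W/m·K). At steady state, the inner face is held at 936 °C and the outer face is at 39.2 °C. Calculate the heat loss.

Resistance network (inner→outer):
  R_fireclay brick = L/(kA) = 0.183/(0.943·16.6) = 0.01169 K/W
  R_calcium silicate = L/(kA) = 0.241/(0.0626·16.6) = 0.2319 K/W
  R_plaster = L/(kA) = 0.0446/(0.256·16.6) = 0.01050 K/W
ΣR = 0.01169 + 0.2319 + 0.01050 = 0.2541 K/W
Q = ΔT/ΣR = (936 °C − 39.2 °C)/0.2541 = 3530 W

Q = 3.53 kW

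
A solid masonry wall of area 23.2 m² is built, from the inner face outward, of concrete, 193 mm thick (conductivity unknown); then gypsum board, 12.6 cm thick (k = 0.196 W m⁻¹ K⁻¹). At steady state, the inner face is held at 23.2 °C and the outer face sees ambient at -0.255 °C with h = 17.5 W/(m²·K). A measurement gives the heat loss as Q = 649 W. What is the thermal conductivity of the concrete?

k = 1.39 W/m·K

ΣR = ΔT/Q = |23.2 − -0.255|/649 = 0.03614 K/W
Known resistances:
  R_gypsum board = L/(kA) = 0.126/(0.196·23.2) = 0.02771 K/W
  R_conv,out = 1/(hA) = 1/(17.5·23.2) = 0.002463 K/W
R_concrete = ΣR − ΣR_known = 0.03614 − 0.03017 = 0.005970 K/W
L/(kA) = 0.005970 ⇒ k = 0.193/(0.005970·23.2) = 1.39 W/m·K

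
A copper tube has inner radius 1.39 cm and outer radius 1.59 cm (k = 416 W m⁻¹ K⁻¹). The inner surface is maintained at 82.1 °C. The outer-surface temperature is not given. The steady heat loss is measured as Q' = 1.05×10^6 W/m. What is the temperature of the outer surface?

Sum the resistances:
  R'_copper = ln(0.0159/0.0139)/(2πk) = 0.1344/(2π·416) = 5.143×10^-5 m·K/W
ΣR = 5.143×10^-5 m·K/W
ΔT = Q'·ΣR = 1.05×10^6 × 5.143×10^-5 = 54.00 K
Heat flows outward, so T_out = T_in − ΔT = 82.1 − 54.00 = 28.1 °C

T_out = 28.1 °C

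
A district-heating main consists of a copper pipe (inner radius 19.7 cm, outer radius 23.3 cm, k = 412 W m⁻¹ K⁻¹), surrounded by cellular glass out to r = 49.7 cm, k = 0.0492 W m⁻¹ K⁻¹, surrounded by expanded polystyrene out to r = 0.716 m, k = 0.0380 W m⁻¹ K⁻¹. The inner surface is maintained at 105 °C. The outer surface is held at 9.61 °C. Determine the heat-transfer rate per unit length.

Q' = 24.0 W/m

Treat each layer as a resistance in series:
  R'_copper = ln(0.233/0.197)/(2πk) = 0.1678/(2π·412) = 6.483×10^-5 m·K/W
  R'_cellular glass = ln(0.497/0.233)/(2πk) = 0.7576/(2π·0.0492) = 2.451 m·K/W
  R'_expanded polystyrene = ln(0.716/0.497)/(2πk) = 0.3651/(2π·0.0380) = 1.529 m·K/W
ΣR = 6.483×10^-5 + 2.451 + 1.529 = 3.980 m·K/W
Q' = ΔT/ΣR = (105 °C − 9.61 °C)/3.980 = 24.0 W/m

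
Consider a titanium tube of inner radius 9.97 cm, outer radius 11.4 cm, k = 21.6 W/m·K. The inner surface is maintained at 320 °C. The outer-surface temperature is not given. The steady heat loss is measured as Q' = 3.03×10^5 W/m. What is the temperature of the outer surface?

T_out = 20.8 °C

Series resistances:
  R'_titanium = ln(0.114/0.0997)/(2πk) = 0.1340/(2π·21.6) = 9.876×10^-4 m·K/W
ΣR = 9.876×10^-4 m·K/W
ΔT = Q'·ΣR = 3.03×10^5 × 9.876×10^-4 = 299.2 K
Heat flows outward, so T_out = T_in − ΔT = 320 − 299.2 = 20.8 °C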